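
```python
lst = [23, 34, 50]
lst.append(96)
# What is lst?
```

[23, 34, 50, 96]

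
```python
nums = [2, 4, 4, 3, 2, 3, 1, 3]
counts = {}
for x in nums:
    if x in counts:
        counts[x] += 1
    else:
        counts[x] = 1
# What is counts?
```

Initial: counts = {}, nums = [2, 4, 4, 3, 2, 3, 1, 3]
See 2: counts = {2: 1}
See 4: counts = {2: 1, 4: 1}
See 4: counts = {2: 1, 4: 2}
See 3: counts = {2: 1, 4: 2, 3: 1}
See 2: counts = {2: 2, 4: 2, 3: 1}
See 3: counts = {2: 2, 4: 2, 3: 2}
See 1: counts = {2: 2, 4: 2, 3: 2, 1: 1}
See 3: counts = {2: 2, 4: 2, 3: 3, 1: 1}

{2: 2, 4: 2, 3: 3, 1: 1}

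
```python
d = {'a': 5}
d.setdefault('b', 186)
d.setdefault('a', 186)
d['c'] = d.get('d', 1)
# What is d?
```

After line 1: d = {'a': 5}
After line 2 (setdefault adds 'b'=186): d = {'a': 5, 'b': 186}
After line 3 (setdefault 'a' no-op, already exists): d = {'a': 5, 'b': 186}
After line 4 (get('d', 1) returns default since 'd' not in d): d = {'a': 5, 'b': 186, 'c': 1}

{'a': 5, 'b': 186, 'c': 1}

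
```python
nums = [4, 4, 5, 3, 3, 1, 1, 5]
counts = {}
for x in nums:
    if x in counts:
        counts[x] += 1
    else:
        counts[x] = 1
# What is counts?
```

Initial: counts = {}, nums = [4, 4, 5, 3, 3, 1, 1, 5]
See 4: counts = {4: 1}
See 4: counts = {4: 2}
See 5: counts = {4: 2, 5: 1}
See 3: counts = {4: 2, 5: 1, 3: 1}
See 3: counts = {4: 2, 5: 1, 3: 2}
See 1: counts = {4: 2, 5: 1, 3: 2, 1: 1}
See 1: counts = {4: 2, 5: 1, 3: 2, 1: 2}
See 5: counts = {4: 2, 5: 2, 3: 2, 1: 2}

{4: 2, 5: 2, 3: 2, 1: 2}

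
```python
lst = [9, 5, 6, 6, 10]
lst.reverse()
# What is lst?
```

[10, 6, 6, 5, 9]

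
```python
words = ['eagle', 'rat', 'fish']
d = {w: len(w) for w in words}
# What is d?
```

{'eagle': 5, 'rat': 3, 'fish': 4}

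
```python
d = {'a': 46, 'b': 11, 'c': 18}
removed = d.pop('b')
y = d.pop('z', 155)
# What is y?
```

After line 1: d = {'a': 46, 'b': 11, 'c': 18}
After line 2 (pop 'b' returns 11): d = {'a': 46, 'c': 18}, removed = 11
After line 3 (pop 'z' missing, returns default 155): d = {'a': 46, 'c': 18}, y = 155

155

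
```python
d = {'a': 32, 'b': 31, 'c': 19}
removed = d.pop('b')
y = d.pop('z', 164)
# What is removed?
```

After line 1: d = {'a': 32, 'b': 31, 'c': 19}
After line 2 (pop 'b' returns 31): d = {'a': 32, 'c': 19}, removed = 31
After line 3 (pop 'z' missing, returns default 164): d = {'a': 32, 'c': 19}, y = 164

31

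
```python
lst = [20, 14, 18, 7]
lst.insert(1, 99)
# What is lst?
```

[20, 99, 14, 18, 7]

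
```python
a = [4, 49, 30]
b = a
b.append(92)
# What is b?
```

After line 1: a = [4, 49, 30]
After line 2 (b = a is an alias, same object): a = [4, 49, 30], b = [4, 49, 30]
After line 3 (b.append mutates the shared list): a = [4, 49, 30, 92], b = [4, 49, 30, 92]

[4, 49, 30, 92]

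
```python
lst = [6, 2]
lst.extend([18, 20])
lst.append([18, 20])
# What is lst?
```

After line 1: lst = [6, 2]
After line 2 (extend unpacks [18, 20]): lst = [6, 2, 18, 20]
After line 3 (append adds [18, 20] as single element): lst = [6, 2, 18, 20, [18, 20]]

[6, 2, 18, 20, [18, 20]]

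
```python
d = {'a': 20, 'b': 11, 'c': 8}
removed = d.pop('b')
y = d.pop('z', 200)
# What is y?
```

After line 1: d = {'a': 20, 'b': 11, 'c': 8}
After line 2 (pop 'b' returns 11): d = {'a': 20, 'c': 8}, removed = 11
After line 3 (pop 'z' missing, returns default 200): d = {'a': 20, 'c': 8}, y = 200

200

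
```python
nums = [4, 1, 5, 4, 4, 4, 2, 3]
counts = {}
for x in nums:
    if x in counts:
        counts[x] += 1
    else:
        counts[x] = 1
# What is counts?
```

Initial: counts = {}, nums = [4, 1, 5, 4, 4, 4, 2, 3]
See 4: counts = {4: 1}
See 1: counts = {4: 1, 1: 1}
See 5: counts = {4: 1, 1: 1, 5: 1}
See 4: counts = {4: 2, 1: 1, 5: 1}
See 4: counts = {4: 3, 1: 1, 5: 1}
See 4: counts = {4: 4, 1: 1, 5: 1}
See 2: counts = {4: 4, 1: 1, 5: 1, 2: 1}
See 3: counts = {4: 4, 1: 1, 5: 1, 2: 1, 3: 1}

{4: 4, 1: 1, 5: 1, 2: 1, 3: 1}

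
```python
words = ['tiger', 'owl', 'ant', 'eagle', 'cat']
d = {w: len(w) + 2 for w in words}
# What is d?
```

{'tiger': 7, 'owl': 5, 'ant': 5, 'eagle': 7, 'cat': 5}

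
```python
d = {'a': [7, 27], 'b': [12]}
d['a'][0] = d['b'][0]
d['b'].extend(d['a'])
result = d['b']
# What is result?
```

After line 1: d = {'a': [7, 27], 'b': [12]}
After line 2 (a[0] = b[0] = 12): d = {'a': [12, 27], 'b': [12]}
After line 3 (b.extend(a) appends [12, 27]): d = {'a': [12, 27], 'b': [12, 12, 27]}
After line 4: result = d['b'] = [12, 12, 27]

[12, 12, 27]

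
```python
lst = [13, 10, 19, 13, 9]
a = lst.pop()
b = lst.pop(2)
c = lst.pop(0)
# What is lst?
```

After line 1: lst = [13, 10, 19, 13, 9]
After line 2 (pop() -> a = 9): lst = [13, 10, 19, 13]
After line 3 (pop(2) -> b = 19): lst = [13, 10, 13]
After line 4 (pop(0) -> c = 13): lst = [10, 13]

[10, 13]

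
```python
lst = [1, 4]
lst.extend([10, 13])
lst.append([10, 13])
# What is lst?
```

After line 1: lst = [1, 4]
After line 2 (extend unpacks [10, 13]): lst = [1, 4, 10, 13]
After line 3 (append adds [10, 13] as single element): lst = [1, 4, 10, 13, [10, 13]]

[1, 4, 10, 13, [10, 13]]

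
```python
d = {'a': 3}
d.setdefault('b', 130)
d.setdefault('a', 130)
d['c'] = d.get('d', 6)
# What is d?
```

After line 1: d = {'a': 3}
After line 2 (setdefault adds 'b'=130): d = {'a': 3, 'b': 130}
After line 3 (setdefault 'a' no-op, already exists): d = {'a': 3, 'b': 130}
After line 4 (get('d', 6) returns default since 'd' not in d): d = {'a': 3, 'b': 130, 'c': 6}

{'a': 3, 'b': 130, 'c': 6}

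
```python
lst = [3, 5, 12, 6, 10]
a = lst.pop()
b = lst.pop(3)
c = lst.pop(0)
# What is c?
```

After line 1: lst = [3, 5, 12, 6, 10]
After line 2 (pop() -> a = 10): lst = [3, 5, 12, 6]
After line 3 (pop(3) -> b = 6): lst = [3, 5, 12]
After line 4 (pop(0) -> c = 3): lst = [5, 12]

3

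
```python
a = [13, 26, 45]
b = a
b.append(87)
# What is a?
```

After line 1: a = [13, 26, 45]
After line 2 (b = a is an alias, same object): a = [13, 26, 45], b = [13, 26, 45]
After line 3 (b.append mutates the shared list): a = [13, 26, 45, 87], b = [13, 26, 45, 87]

[13, 26, 45, 87]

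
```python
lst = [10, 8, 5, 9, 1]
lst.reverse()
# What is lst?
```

[1, 9, 5, 8, 10]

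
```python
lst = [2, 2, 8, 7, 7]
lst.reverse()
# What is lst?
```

[7, 7, 8, 2, 2]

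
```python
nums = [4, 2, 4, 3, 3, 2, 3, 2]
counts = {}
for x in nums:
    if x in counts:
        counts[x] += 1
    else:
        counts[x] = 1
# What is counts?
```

Initial: counts = {}, nums = [4, 2, 4, 3, 3, 2, 3, 2]
See 4: counts = {4: 1}
See 2: counts = {4: 1, 2: 1}
See 4: counts = {4: 2, 2: 1}
See 3: counts = {4: 2, 2: 1, 3: 1}
See 3: counts = {4: 2, 2: 1, 3: 2}
See 2: counts = {4: 2, 2: 2, 3: 2}
See 3: counts = {4: 2, 2: 2, 3: 3}
See 2: counts = {4: 2, 2: 3, 3: 3}

{4: 2, 2: 3, 3: 3}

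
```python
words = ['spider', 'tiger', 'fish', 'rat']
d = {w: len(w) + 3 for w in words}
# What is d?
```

{'spider': 9, 'tiger': 8, 'fish': 7, 'rat': 6}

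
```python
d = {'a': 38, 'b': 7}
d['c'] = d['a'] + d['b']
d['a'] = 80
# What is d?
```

After line 1: d = {'a': 38, 'b': 7}
After line 2 (d['c'] = 38 + 7): d = {'a': 38, 'b': 7, 'c': 45}
After line 3: d = {'a': 80, 'b': 7, 'c': 45}

{'a': 80, 'b': 7, 'c': 45}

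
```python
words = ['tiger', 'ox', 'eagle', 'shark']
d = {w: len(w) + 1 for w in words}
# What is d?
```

{'tiger': 6, 'ox': 3, 'eagle': 6, 'shark': 6}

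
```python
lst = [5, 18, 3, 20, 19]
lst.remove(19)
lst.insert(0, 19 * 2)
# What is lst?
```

After line 1: lst = [5, 18, 3, 20, 19]
After line 2 (remove first 19): lst = [5, 18, 3, 20]
After line 3 (insert 38 at index 0): lst = [38, 5, 18, 3, 20]

[38, 5, 18, 3, 20]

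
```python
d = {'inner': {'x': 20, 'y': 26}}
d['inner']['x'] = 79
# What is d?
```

After line 1: d = {'inner': {'x': 20, 'y': 26}}
After line 2 (inner x overwritten): d = {'inner': {'x': 79, 'y': 26}}

{'inner': {'x': 79, 'y': 26}}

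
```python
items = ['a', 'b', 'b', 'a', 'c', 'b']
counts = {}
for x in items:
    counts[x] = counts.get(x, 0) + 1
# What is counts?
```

Initial: counts = {}, items = ['a', 'b', 'b', 'a', 'c', 'b']
See 'a': counts = {'a': 1}
See 'b': counts = {'a': 1, 'b': 1}
See 'b': counts = {'a': 1, 'b': 2}
See 'a': counts = {'a': 2, 'b': 2}
See 'c': counts = {'a': 2, 'b': 2, 'c': 1}
See 'b': counts = {'a': 2, 'b': 3, 'c': 1}

{'a': 2, 'b': 3, 'c': 1}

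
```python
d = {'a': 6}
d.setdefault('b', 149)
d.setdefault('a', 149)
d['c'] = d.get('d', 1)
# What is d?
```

After line 1: d = {'a': 6}
After line 2 (setdefault adds 'b'=149): d = {'a': 6, 'b': 149}
After line 3 (setdefault 'a' no-op, already exists): d = {'a': 6, 'b': 149}
After line 4 (get('d', 1) returns default since 'd' not in d): d = {'a': 6, 'b': 149, 'c': 1}

{'a': 6, 'b': 149, 'c': 1}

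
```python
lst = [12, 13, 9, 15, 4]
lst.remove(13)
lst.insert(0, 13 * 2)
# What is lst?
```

After line 1: lst = [12, 13, 9, 15, 4]
After line 2 (remove first 13): lst = [12, 9, 15, 4]
After line 3 (insert 26 at index 0): lst = [26, 12, 9, 15, 4]

[26, 12, 9, 15, 4]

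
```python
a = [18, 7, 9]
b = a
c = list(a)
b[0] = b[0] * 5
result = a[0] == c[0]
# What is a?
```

After line 1: a = [18, 7, 9]
After line 2 (b = a, alias): a = [18, 7, 9], b = [18, 7, 9]
After line 3 (c = list(a) is a copy, new object): c = [18, 7, 9]
After line 4 (b[0] = 18 * 5 = 90; mutates shared a/b): a = b = [90, 7, 9], c = [18, 7, 9]
After line 5 (a[0] = 90, c[0] = 18; result = False)

[90, 7, 9]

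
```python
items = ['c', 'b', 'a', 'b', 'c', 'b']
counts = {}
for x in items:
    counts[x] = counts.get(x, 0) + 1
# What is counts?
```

Initial: counts = {}, items = ['c', 'b', 'a', 'b', 'c', 'b']
See 'c': counts = {'c': 1}
See 'b': counts = {'c': 1, 'b': 1}
See 'a': counts = {'c': 1, 'b': 1, 'a': 1}
See 'b': counts = {'c': 1, 'b': 2, 'a': 1}
See 'c': counts = {'c': 2, 'b': 2, 'a': 1}
See 'b': counts = {'c': 2, 'b': 3, 'a': 1}

{'c': 2, 'b': 3, 'a': 1}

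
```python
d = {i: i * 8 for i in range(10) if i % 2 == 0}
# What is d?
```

{0: 0, 2: 16, 4: 32, 6: 48, 8: 64}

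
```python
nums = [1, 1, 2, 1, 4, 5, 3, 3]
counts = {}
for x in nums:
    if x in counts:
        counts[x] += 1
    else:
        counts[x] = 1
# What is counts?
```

Initial: counts = {}, nums = [1, 1, 2, 1, 4, 5, 3, 3]
See 1: counts = {1: 1}
See 1: counts = {1: 2}
See 2: counts = {1: 2, 2: 1}
See 1: counts = {1: 3, 2: 1}
See 4: counts = {1: 3, 2: 1, 4: 1}
See 5: counts = {1: 3, 2: 1, 4: 1, 5: 1}
See 3: counts = {1: 3, 2: 1, 4: 1, 5: 1, 3: 1}
See 3: counts = {1: 3, 2: 1, 4: 1, 5: 1, 3: 2}

{1: 3, 2: 1, 4: 1, 5: 1, 3: 2}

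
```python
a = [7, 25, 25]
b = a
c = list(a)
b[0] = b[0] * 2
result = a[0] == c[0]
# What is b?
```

After line 1: a = [7, 25, 25]
After line 2 (b = a, alias): a = [7, 25, 25], b = [7, 25, 25]
After line 3 (c = list(a) is a copy, new object): c = [7, 25, 25]
After line 4 (b[0] = 7 * 2 = 14; mutates shared a/b): a = b = [14, 25, 25], c = [7, 25, 25]
After line 5 (a[0] = 14, c[0] = 7; result = False)

[14, 25, 25]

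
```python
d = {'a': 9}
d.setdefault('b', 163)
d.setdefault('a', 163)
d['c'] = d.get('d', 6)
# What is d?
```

After line 1: d = {'a': 9}
After line 2 (setdefault adds 'b'=163): d = {'a': 9, 'b': 163}
After line 3 (setdefault 'a' no-op, already exists): d = {'a': 9, 'b': 163}
After line 4 (get('d', 6) returns default since 'd' not in d): d = {'a': 9, 'b': 163, 'c': 6}

{'a': 9, 'b': 163, 'c': 6}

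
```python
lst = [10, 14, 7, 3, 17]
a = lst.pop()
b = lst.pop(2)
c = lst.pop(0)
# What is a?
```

After line 1: lst = [10, 14, 7, 3, 17]
After line 2 (pop() -> a = 17): lst = [10, 14, 7, 3]
After line 3 (pop(2) -> b = 7): lst = [10, 14, 3]
After line 4 (pop(0) -> c = 10): lst = [14, 3]

17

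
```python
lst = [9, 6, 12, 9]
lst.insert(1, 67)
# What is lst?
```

[9, 67, 6, 12, 9]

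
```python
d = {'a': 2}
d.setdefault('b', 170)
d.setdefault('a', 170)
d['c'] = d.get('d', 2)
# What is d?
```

After line 1: d = {'a': 2}
After line 2 (setdefault adds 'b'=170): d = {'a': 2, 'b': 170}
After line 3 (setdefault 'a' no-op, already exists): d = {'a': 2, 'b': 170}
After line 4 (get('d', 2) returns default since 'd' not in d): d = {'a': 2, 'b': 170, 'c': 2}

{'a': 2, 'b': 170, 'c': 2}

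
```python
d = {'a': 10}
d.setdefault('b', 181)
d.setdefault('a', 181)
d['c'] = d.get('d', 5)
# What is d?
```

After line 1: d = {'a': 10}
After line 2 (setdefault adds 'b'=181): d = {'a': 10, 'b': 181}
After line 3 (setdefault 'a' no-op, already exists): d = {'a': 10, 'b': 181}
After line 4 (get('d', 5) returns default since 'd' not in d): d = {'a': 10, 'b': 181, 'c': 5}

{'a': 10, 'b': 181, 'c': 5}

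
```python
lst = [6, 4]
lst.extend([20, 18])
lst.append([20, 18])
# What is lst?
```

After line 1: lst = [6, 4]
After line 2 (extend unpacks [20, 18]): lst = [6, 4, 20, 18]
After line 3 (append adds [20, 18] as single element): lst = [6, 4, 20, 18, [20, 18]]

[6, 4, 20, 18, [20, 18]]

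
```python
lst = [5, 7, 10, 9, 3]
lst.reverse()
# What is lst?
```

[3, 9, 10, 7, 5]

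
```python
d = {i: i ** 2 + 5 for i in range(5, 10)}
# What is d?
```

{5: 30, 6: 41, 7: 54, 8: 69, 9: 86}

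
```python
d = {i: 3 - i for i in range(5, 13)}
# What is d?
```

{5: -2, 6: -3, 7: -4, 8: -5, 9: -6, 10: -7, 11: -8, 12: -9}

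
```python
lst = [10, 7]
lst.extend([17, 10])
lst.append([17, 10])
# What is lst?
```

After line 1: lst = [10, 7]
After line 2 (extend unpacks [17, 10]): lst = [10, 7, 17, 10]
After line 3 (append adds [17, 10] as single element): lst = [10, 7, 17, 10, [17, 10]]

[10, 7, 17, 10, [17, 10]]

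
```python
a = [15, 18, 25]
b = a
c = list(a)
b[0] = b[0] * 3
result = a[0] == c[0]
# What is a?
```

After line 1: a = [15, 18, 25]
After line 2 (b = a, alias): a = [15, 18, 25], b = [15, 18, 25]
After line 3 (c = list(a) is a copy, new object): c = [15, 18, 25]
After line 4 (b[0] = 15 * 3 = 45; mutates shared a/b): a = b = [45, 18, 25], c = [15, 18, 25]
After line 5 (a[0] = 45, c[0] = 15; result = False)

[45, 18, 25]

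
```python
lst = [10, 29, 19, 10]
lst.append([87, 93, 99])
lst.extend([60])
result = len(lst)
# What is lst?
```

After line 1: lst = [10, 29, 19, 10]
After line 2 (append adds [87, 93, 99] as single element): lst = [10, 29, 19, 10, [87, 93, 99]]
After line 3 (extend unpacks [60], adds 60): lst = [10, 29, 19, 10, [87, 93, 99], 60]
After line 4: result = len(lst) = 6

[10, 29, 19, 10, [87, 93, 99], 60]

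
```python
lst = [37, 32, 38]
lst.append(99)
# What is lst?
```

[37, 32, 38, 99]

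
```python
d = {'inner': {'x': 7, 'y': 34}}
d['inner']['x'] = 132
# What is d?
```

After line 1: d = {'inner': {'x': 7, 'y': 34}}
After line 2 (inner x overwritten): d = {'inner': {'x': 132, 'y': 34}}

{'inner': {'x': 132, 'y': 34}}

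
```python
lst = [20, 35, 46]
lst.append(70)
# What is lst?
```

[20, 35, 46, 70]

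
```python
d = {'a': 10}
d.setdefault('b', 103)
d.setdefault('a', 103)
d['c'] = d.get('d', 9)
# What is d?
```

After line 1: d = {'a': 10}
After line 2 (setdefault adds 'b'=103): d = {'a': 10, 'b': 103}
After line 3 (setdefault 'a' no-op, already exists): d = {'a': 10, 'b': 103}
After line 4 (get('d', 9) returns default since 'd' not in d): d = {'a': 10, 'b': 103, 'c': 9}

{'a': 10, 'b': 103, 'c': 9}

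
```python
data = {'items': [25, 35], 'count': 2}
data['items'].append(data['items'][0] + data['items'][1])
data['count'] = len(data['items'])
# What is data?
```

After line 1: data = {'items': [25, 35], 'count': 2}
After line 2 (append 25 + 35 = 60): data = {'items': [25, 35, 60], 'count': 2}
After line 3 (count = len(items) = 3): data = {'items': [25, 35, 60], 'count': 3}

{'items': [25, 35, 60], 'count': 3}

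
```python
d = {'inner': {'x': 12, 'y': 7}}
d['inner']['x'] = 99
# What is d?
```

After line 1: d = {'inner': {'x': 12, 'y': 7}}
After line 2 (inner x overwritten): d = {'inner': {'x': 99, 'y': 7}}

{'inner': {'x': 99, 'y': 7}}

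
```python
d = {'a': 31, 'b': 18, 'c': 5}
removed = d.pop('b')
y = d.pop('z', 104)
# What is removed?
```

After line 1: d = {'a': 31, 'b': 18, 'c': 5}
After line 2 (pop 'b' returns 18): d = {'a': 31, 'c': 5}, removed = 18
After line 3 (pop 'z' missing, returns default 104): d = {'a': 31, 'c': 5}, y = 104

18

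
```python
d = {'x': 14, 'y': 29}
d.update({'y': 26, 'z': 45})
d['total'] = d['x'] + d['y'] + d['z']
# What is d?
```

After line 1: d = {'x': 14, 'y': 29}
After line 2 (y overwritten, z added): d = {'x': 14, 'y': 26, 'z': 45}
After line 3 (total = 14 + 26 + 45 = 85): d = {'x': 14, 'y': 26, 'z': 45, 'total': 85}

{'x': 14, 'y': 26, 'z': 45, 'total': 85}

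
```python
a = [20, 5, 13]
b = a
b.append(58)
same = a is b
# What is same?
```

After line 1: a = [20, 5, 13]
After line 2 (b = a is an alias, same object): a = [20, 5, 13], b = [20, 5, 13]
After line 3 (b.append mutates the shared list): a = [20, 5, 13, 58], b = [20, 5, 13, 58]
After line 4 (same = a is b; same object -> True): same = True

True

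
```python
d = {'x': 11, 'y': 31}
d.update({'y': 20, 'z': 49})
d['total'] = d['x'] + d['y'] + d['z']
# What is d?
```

After line 1: d = {'x': 11, 'y': 31}
After line 2 (y overwritten, z added): d = {'x': 11, 'y': 20, 'z': 49}
After line 3 (total = 11 + 20 + 49 = 80): d = {'x': 11, 'y': 20, 'z': 49, 'total': 80}

{'x': 11, 'y': 20, 'z': 49, 'total': 80}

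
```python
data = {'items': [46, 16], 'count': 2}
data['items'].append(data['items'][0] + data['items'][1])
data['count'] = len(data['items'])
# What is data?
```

After line 1: data = {'items': [46, 16], 'count': 2}
After line 2 (append 46 + 16 = 62): data = {'items': [46, 16, 62], 'count': 2}
After line 3 (count = len(items) = 3): data = {'items': [46, 16, 62], 'count': 3}

{'items': [46, 16, 62], 'count': 3}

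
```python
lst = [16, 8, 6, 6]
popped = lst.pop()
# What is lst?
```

[16, 8, 6]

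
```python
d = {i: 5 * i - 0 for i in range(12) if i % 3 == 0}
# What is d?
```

{0: 0, 3: 15, 6: 30, 9: 45}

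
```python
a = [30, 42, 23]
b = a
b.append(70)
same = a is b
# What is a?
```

After line 1: a = [30, 42, 23]
After line 2 (b = a is an alias, same object): a = [30, 42, 23], b = [30, 42, 23]
After line 3 (b.append mutates the shared list): a = [30, 42, 23, 70], b = [30, 42, 23, 70]
After line 4 (same = a is b; same object -> True): same = True

[30, 42, 23, 70]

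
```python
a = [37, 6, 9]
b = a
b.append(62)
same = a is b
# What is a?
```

After line 1: a = [37, 6, 9]
After line 2 (b = a is an alias, same object): a = [37, 6, 9], b = [37, 6, 9]
After line 3 (b.append mutates the shared list): a = [37, 6, 9, 62], b = [37, 6, 9, 62]
After line 4 (same = a is b; same object -> True): same = True

[37, 6, 9, 62]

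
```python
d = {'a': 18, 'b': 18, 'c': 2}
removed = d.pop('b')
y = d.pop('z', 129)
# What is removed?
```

After line 1: d = {'a': 18, 'b': 18, 'c': 2}
After line 2 (pop 'b' returns 18): d = {'a': 18, 'c': 2}, removed = 18
After line 3 (pop 'z' missing, returns default 129): d = {'a': 18, 'c': 2}, y = 129

18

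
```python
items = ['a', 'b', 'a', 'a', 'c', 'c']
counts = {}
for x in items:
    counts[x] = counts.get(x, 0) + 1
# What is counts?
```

Initial: counts = {}, items = ['a', 'b', 'a', 'a', 'c', 'c']
See 'a': counts = {'a': 1}
See 'b': counts = {'a': 1, 'b': 1}
See 'a': counts = {'a': 2, 'b': 1}
See 'a': counts = {'a': 3, 'b': 1}
See 'c': counts = {'a': 3, 'b': 1, 'c': 1}
See 'c': counts = {'a': 3, 'b': 1, 'c': 2}

{'a': 3, 'b': 1, 'c': 2}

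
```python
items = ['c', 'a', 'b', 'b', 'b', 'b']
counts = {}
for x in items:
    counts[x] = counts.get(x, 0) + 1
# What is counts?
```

Initial: counts = {}, items = ['c', 'a', 'b', 'b', 'b', 'b']
See 'c': counts = {'c': 1}
See 'a': counts = {'c': 1, 'a': 1}
See 'b': counts = {'c': 1, 'a': 1, 'b': 1}
See 'b': counts = {'c': 1, 'a': 1, 'b': 2}
See 'b': counts = {'c': 1, 'a': 1, 'b': 3}
See 'b': counts = {'c': 1, 'a': 1, 'b': 4}

{'c': 1, 'a': 1, 'b': 4}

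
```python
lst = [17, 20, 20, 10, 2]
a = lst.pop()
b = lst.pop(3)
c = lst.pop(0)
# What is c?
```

After line 1: lst = [17, 20, 20, 10, 2]
After line 2 (pop() -> a = 2): lst = [17, 20, 20, 10]
After line 3 (pop(3) -> b = 10): lst = [17, 20, 20]
After line 4 (pop(0) -> c = 17): lst = [20, 20]

17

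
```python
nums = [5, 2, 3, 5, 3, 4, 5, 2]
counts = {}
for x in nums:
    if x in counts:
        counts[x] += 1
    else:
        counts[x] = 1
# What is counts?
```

Initial: counts = {}, nums = [5, 2, 3, 5, 3, 4, 5, 2]
See 5: counts = {5: 1}
See 2: counts = {5: 1, 2: 1}
See 3: counts = {5: 1, 2: 1, 3: 1}
See 5: counts = {5: 2, 2: 1, 3: 1}
See 3: counts = {5: 2, 2: 1, 3: 2}
See 4: counts = {5: 2, 2: 1, 3: 2, 4: 1}
See 5: counts = {5: 3, 2: 1, 3: 2, 4: 1}
See 2: counts = {5: 3, 2: 2, 3: 2, 4: 1}

{5: 3, 2: 2, 3: 2, 4: 1}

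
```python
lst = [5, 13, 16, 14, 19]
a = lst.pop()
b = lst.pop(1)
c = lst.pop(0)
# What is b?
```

After line 1: lst = [5, 13, 16, 14, 19]
After line 2 (pop() -> a = 19): lst = [5, 13, 16, 14]
After line 3 (pop(1) -> b = 13): lst = [5, 16, 14]
After line 4 (pop(0) -> c = 5): lst = [16, 14]

13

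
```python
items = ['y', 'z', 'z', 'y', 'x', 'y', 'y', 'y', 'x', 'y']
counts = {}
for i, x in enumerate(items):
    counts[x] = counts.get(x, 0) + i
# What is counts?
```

Initial: counts = {}, items = ['y', 'z', 'z', 'y', 'x', 'y', 'y', 'y', 'x', 'y']
i=0, x='y': counts = {'y': 0}
i=1, x='z': counts = {'y': 0, 'z': 1}
i=2, x='z': counts = {'y': 0, 'z': 3}
i=3, x='y': counts = {'y': 3, 'z': 3}
i=4, x='x': counts = {'y': 3, 'z': 3, 'x': 4}
i=5, x='y': counts = {'y': 8, 'z': 3, 'x': 4}
i=6, x='y': counts = {'y': 14, 'z': 3, 'x': 4}
i=7, x='y': counts = {'y': 21, 'z': 3, 'x': 4}
i=8, x='x': counts = {'y': 21, 'z': 3, 'x': 12}
i=9, x='y': counts = {'y': 30, 'z': 3, 'x': 12}

{'y': 30, 'z': 3, 'x': 12}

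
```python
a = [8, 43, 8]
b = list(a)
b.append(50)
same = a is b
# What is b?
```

After line 1: a = [8, 43, 8]
After line 2 (b = list(a) is a shallow copy, new object): a = [8, 43, 8], b = [8, 43, 8]
After line 3 (append only mutates b): a = [8, 43, 8], b = [8, 43, 8, 50]
After line 4 (same = a is b; different objects -> False): same = False

[8, 43, 8, 50]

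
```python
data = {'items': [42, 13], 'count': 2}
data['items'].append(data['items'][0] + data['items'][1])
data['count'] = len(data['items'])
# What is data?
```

After line 1: data = {'items': [42, 13], 'count': 2}
After line 2 (append 42 + 13 = 55): data = {'items': [42, 13, 55], 'count': 2}
After line 3 (count = len(items) = 3): data = {'items': [42, 13, 55], 'count': 3}

{'items': [42, 13, 55], 'count': 3}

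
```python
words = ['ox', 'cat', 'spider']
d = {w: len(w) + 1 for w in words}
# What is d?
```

{'ox': 3, 'cat': 4, 'spider': 7}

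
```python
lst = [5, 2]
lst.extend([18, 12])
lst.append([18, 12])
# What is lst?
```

After line 1: lst = [5, 2]
After line 2 (extend unpacks [18, 12]): lst = [5, 2, 18, 12]
After line 3 (append adds [18, 12] as single element): lst = [5, 2, 18, 12, [18, 12]]

[5, 2, 18, 12, [18, 12]]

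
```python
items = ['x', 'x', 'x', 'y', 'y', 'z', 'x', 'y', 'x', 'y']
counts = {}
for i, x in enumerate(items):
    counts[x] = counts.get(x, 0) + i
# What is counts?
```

Initial: counts = {}, items = ['x', 'x', 'x', 'y', 'y', 'z', 'x', 'y', 'x', 'y']
i=0, x='x': counts = {'x': 0}
i=1, x='x': counts = {'x': 1}
i=2, x='x': counts = {'x': 3}
i=3, x='y': counts = {'x': 3, 'y': 3}
i=4, x='y': counts = {'x': 3, 'y': 7}
i=5, x='z': counts = {'x': 3, 'y': 7, 'z': 5}
i=6, x='x': counts = {'x': 9, 'y': 7, 'z': 5}
i=7, x='y': counts = {'x': 9, 'y': 14, 'z': 5}
i=8, x='x': counts = {'x': 17, 'y': 14, 'z': 5}
i=9, x='y': counts = {'x': 17, 'y': 23, 'z': 5}

{'x': 17, 'y': 23, 'z': 5}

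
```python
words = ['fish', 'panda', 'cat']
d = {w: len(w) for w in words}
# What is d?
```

{'fish': 4, 'panda': 5, 'cat': 3}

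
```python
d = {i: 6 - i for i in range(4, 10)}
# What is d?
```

{4: 2, 5: 1, 6: 0, 7: -1, 8: -2, 9: -3}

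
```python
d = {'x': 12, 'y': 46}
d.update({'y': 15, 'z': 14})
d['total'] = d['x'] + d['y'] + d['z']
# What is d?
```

After line 1: d = {'x': 12, 'y': 46}
After line 2 (y overwritten, z added): d = {'x': 12, 'y': 15, 'z': 14}
After line 3 (total = 12 + 15 + 14 = 41): d = {'x': 12, 'y': 15, 'z': 14, 'total': 41}

{'x': 12, 'y': 15, 'z': 14, 'total': 41}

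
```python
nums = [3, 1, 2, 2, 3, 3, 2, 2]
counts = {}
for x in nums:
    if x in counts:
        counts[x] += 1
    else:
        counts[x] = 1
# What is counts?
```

Initial: counts = {}, nums = [3, 1, 2, 2, 3, 3, 2, 2]
See 3: counts = {3: 1}
See 1: counts = {3: 1, 1: 1}
See 2: counts = {3: 1, 1: 1, 2: 1}
See 2: counts = {3: 1, 1: 1, 2: 2}
See 3: counts = {3: 2, 1: 1, 2: 2}
See 3: counts = {3: 3, 1: 1, 2: 2}
See 2: counts = {3: 3, 1: 1, 2: 3}
See 2: counts = {3: 3, 1: 1, 2: 4}

{3: 3, 1: 1, 2: 4}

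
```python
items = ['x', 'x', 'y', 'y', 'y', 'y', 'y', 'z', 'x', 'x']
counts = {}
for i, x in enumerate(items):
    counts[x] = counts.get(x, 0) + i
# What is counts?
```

Initial: counts = {}, items = ['x', 'x', 'y', 'y', 'y', 'y', 'y', 'z', 'x', 'x']
i=0, x='x': counts = {'x': 0}
i=1, x='x': counts = {'x': 1}
i=2, x='y': counts = {'x': 1, 'y': 2}
i=3, x='y': counts = {'x': 1, 'y': 5}
i=4, x='y': counts = {'x': 1, 'y': 9}
i=5, x='y': counts = {'x': 1, 'y': 14}
i=6, x='y': counts = {'x': 1, 'y': 20}
i=7, x='z': counts = {'x': 1, 'y': 20, 'z': 7}
i=8, x='x': counts = {'x': 9, 'y': 20, 'z': 7}
i=9, x='x': counts = {'x': 18, 'y': 20, 'z': 7}

{'x': 18, 'y': 20, 'z': 7}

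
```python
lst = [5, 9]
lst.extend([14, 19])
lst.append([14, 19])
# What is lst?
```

After line 1: lst = [5, 9]
After line 2 (extend unpacks [14, 19]): lst = [5, 9, 14, 19]
After line 3 (append adds [14, 19] as single element): lst = [5, 9, 14, 19, [14, 19]]

[5, 9, 14, 19, [14, 19]]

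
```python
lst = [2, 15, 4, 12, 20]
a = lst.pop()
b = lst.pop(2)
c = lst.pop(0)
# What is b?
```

After line 1: lst = [2, 15, 4, 12, 20]
After line 2 (pop() -> a = 20): lst = [2, 15, 4, 12]
After line 3 (pop(2) -> b = 4): lst = [2, 15, 12]
After line 4 (pop(0) -> c = 2): lst = [15, 12]

4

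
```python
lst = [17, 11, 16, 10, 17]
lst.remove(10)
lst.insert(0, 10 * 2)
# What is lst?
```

After line 1: lst = [17, 11, 16, 10, 17]
After line 2 (remove first 10): lst = [17, 11, 16, 17]
After line 3 (insert 20 at index 0): lst = [20, 17, 11, 16, 17]

[20, 17, 11, 16, 17]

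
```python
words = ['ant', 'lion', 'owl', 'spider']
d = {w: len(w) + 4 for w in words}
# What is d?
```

{'ant': 7, 'lion': 8, 'owl': 7, 'spider': 10}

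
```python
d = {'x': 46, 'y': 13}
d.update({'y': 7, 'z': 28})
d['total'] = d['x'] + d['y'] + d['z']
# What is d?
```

After line 1: d = {'x': 46, 'y': 13}
After line 2 (y overwritten, z added): d = {'x': 46, 'y': 7, 'z': 28}
After line 3 (total = 46 + 7 + 28 = 81): d = {'x': 46, 'y': 7, 'z': 28, 'total': 81}

{'x': 46, 'y': 7, 'z': 28, 'total': 81}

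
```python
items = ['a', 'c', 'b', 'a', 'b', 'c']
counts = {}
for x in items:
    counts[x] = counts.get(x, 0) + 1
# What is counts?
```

Initial: counts = {}, items = ['a', 'c', 'b', 'a', 'b', 'c']
See 'a': counts = {'a': 1}
See 'c': counts = {'a': 1, 'c': 1}
See 'b': counts = {'a': 1, 'c': 1, 'b': 1}
See 'a': counts = {'a': 2, 'c': 1, 'b': 1}
See 'b': counts = {'a': 2, 'c': 1, 'b': 2}
See 'c': counts = {'a': 2, 'c': 2, 'b': 2}

{'a': 2, 'c': 2, 'b': 2}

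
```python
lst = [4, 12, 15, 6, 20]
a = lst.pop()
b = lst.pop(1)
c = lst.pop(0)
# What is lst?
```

After line 1: lst = [4, 12, 15, 6, 20]
After line 2 (pop() -> a = 20): lst = [4, 12, 15, 6]
After line 3 (pop(1) -> b = 12): lst = [4, 15, 6]
After line 4 (pop(0) -> c = 4): lst = [15, 6]

[15, 6]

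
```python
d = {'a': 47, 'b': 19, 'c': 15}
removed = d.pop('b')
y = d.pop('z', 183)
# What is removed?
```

After line 1: d = {'a': 47, 'b': 19, 'c': 15}
After line 2 (pop 'b' returns 19): d = {'a': 47, 'c': 15}, removed = 19
After line 3 (pop 'z' missing, returns default 183): d = {'a': 47, 'c': 15}, y = 183

19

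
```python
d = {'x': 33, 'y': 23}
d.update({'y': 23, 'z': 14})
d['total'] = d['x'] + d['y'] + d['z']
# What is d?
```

After line 1: d = {'x': 33, 'y': 23}
After line 2 (y overwritten, z added): d = {'x': 33, 'y': 23, 'z': 14}
After line 3 (total = 33 + 23 + 14 = 70): d = {'x': 33, 'y': 23, 'z': 14, 'total': 70}

{'x': 33, 'y': 23, 'z': 14, 'total': 70}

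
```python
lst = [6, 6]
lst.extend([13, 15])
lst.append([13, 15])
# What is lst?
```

After line 1: lst = [6, 6]
After line 2 (extend unpacks [13, 15]): lst = [6, 6, 13, 15]
After line 3 (append adds [13, 15] as single element): lst = [6, 6, 13, 15, [13, 15]]

[6, 6, 13, 15, [13, 15]]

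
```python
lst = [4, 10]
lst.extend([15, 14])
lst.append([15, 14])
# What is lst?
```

After line 1: lst = [4, 10]
After line 2 (extend unpacks [15, 14]): lst = [4, 10, 15, 14]
After line 3 (append adds [15, 14] as single element): lst = [4, 10, 15, 14, [15, 14]]

[4, 10, 15, 14, [15, 14]]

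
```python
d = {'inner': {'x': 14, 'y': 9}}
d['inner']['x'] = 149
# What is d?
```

After line 1: d = {'inner': {'x': 14, 'y': 9}}
After line 2 (inner x overwritten): d = {'inner': {'x': 149, 'y': 9}}

{'inner': {'x': 149, 'y': 9}}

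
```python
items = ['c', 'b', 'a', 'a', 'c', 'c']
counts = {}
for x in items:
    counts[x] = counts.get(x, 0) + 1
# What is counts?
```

Initial: counts = {}, items = ['c', 'b', 'a', 'a', 'c', 'c']
See 'c': counts = {'c': 1}
See 'b': counts = {'c': 1, 'b': 1}
See 'a': counts = {'c': 1, 'b': 1, 'a': 1}
See 'a': counts = {'c': 1, 'b': 1, 'a': 2}
See 'c': counts = {'c': 2, 'b': 1, 'a': 2}
See 'c': counts = {'c': 3, 'b': 1, 'a': 2}

{'c': 3, 'b': 1, 'a': 2}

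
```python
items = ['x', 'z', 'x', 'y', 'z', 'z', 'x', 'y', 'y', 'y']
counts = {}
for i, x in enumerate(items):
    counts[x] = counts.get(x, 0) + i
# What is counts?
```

Initial: counts = {}, items = ['x', 'z', 'x', 'y', 'z', 'z', 'x', 'y', 'y', 'y']
i=0, x='x': counts = {'x': 0}
i=1, x='z': counts = {'x': 0, 'z': 1}
i=2, x='x': counts = {'x': 2, 'z': 1}
i=3, x='y': counts = {'x': 2, 'z': 1, 'y': 3}
i=4, x='z': counts = {'x': 2, 'z': 5, 'y': 3}
i=5, x='z': counts = {'x': 2, 'z': 10, 'y': 3}
i=6, x='x': counts = {'x': 8, 'z': 10, 'y': 3}
i=7, x='y': counts = {'x': 8, 'z': 10, 'y': 10}
i=8, x='y': counts = {'x': 8, 'z': 10, 'y': 18}
i=9, x='y': counts = {'x': 8, 'z': 10, 'y': 27}

{'x': 8, 'z': 10, 'y': 27}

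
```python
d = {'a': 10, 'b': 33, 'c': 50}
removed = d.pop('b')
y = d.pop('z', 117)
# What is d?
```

After line 1: d = {'a': 10, 'b': 33, 'c': 50}
After line 2 (pop 'b' returns 33): d = {'a': 10, 'c': 50}, removed = 33
After line 3 (pop 'z' missing, returns default 117): d = {'a': 10, 'c': 50}, y = 117

{'a': 10, 'c': 50}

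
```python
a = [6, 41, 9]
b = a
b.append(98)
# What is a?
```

After line 1: a = [6, 41, 9]
After line 2 (b = a is an alias, same object): a = [6, 41, 9], b = [6, 41, 9]
After line 3 (b.append mutates the shared list): a = [6, 41, 9, 98], b = [6, 41, 9, 98]

[6, 41, 9, 98]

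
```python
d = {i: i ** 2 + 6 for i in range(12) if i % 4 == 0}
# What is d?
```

{0: 6, 4: 22, 8: 70}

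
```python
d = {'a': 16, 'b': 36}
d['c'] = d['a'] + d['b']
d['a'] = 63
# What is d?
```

After line 1: d = {'a': 16, 'b': 36}
After line 2 (d['c'] = 16 + 36): d = {'a': 16, 'b': 36, 'c': 52}
After line 3: d = {'a': 63, 'b': 36, 'c': 52}

{'a': 63, 'b': 36, 'c': 52}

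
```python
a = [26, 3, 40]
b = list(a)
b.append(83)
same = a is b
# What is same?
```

After line 1: a = [26, 3, 40]
After line 2 (b = list(a) is a shallow copy, new object): a = [26, 3, 40], b = [26, 3, 40]
After line 3 (append only mutates b): a = [26, 3, 40], b = [26, 3, 40, 83]
After line 4 (same = a is b; different objects -> False): same = False

False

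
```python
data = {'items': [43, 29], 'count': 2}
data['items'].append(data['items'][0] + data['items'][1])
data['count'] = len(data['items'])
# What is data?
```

After line 1: data = {'items': [43, 29], 'count': 2}
After line 2 (append 43 + 29 = 72): data = {'items': [43, 29, 72], 'count': 2}
After line 3 (count = len(items) = 3): data = {'items': [43, 29, 72], 'count': 3}

{'items': [43, 29, 72], 'count': 3}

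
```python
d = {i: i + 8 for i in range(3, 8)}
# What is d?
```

{3: 11, 4: 12, 5: 13, 6: 14, 7: 15}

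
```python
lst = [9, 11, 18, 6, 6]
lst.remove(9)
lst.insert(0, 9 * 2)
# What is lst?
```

After line 1: lst = [9, 11, 18, 6, 6]
After line 2 (remove first 9): lst = [11, 18, 6, 6]
After line 3 (insert 18 at index 0): lst = [18, 11, 18, 6, 6]

[18, 11, 18, 6, 6]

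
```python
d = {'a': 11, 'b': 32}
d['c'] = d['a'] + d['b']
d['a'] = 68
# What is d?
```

After line 1: d = {'a': 11, 'b': 32}
After line 2 (d['c'] = 11 + 32): d = {'a': 11, 'b': 32, 'c': 43}
After line 3: d = {'a': 68, 'b': 32, 'c': 43}

{'a': 68, 'b': 32, 'c': 43}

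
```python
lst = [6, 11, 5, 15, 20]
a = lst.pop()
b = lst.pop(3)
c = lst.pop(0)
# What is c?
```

After line 1: lst = [6, 11, 5, 15, 20]
After line 2 (pop() -> a = 20): lst = [6, 11, 5, 15]
After line 3 (pop(3) -> b = 15): lst = [6, 11, 5]
After line 4 (pop(0) -> c = 6): lst = [11, 5]

6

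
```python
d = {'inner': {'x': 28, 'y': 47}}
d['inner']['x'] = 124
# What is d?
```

After line 1: d = {'inner': {'x': 28, 'y': 47}}
After line 2 (inner x overwritten): d = {'inner': {'x': 124, 'y': 47}}

{'inner': {'x': 124, 'y': 47}}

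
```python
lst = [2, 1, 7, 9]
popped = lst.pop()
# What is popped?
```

9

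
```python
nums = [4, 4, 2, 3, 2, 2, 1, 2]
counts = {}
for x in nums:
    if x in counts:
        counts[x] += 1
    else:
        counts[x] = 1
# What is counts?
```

Initial: counts = {}, nums = [4, 4, 2, 3, 2, 2, 1, 2]
See 4: counts = {4: 1}
See 4: counts = {4: 2}
See 2: counts = {4: 2, 2: 1}
See 3: counts = {4: 2, 2: 1, 3: 1}
See 2: counts = {4: 2, 2: 2, 3: 1}
See 2: counts = {4: 2, 2: 3, 3: 1}
See 1: counts = {4: 2, 2: 3, 3: 1, 1: 1}
See 2: counts = {4: 2, 2: 4, 3: 1, 1: 1}

{4: 2, 2: 4, 3: 1, 1: 1}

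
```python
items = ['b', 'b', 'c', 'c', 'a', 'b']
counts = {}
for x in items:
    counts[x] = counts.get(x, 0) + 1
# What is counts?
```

Initial: counts = {}, items = ['b', 'b', 'c', 'c', 'a', 'b']
See 'b': counts = {'b': 1}
See 'b': counts = {'b': 2}
See 'c': counts = {'b': 2, 'c': 1}
See 'c': counts = {'b': 2, 'c': 2}
See 'a': counts = {'b': 2, 'c': 2, 'a': 1}
See 'b': counts = {'b': 3, 'c': 2, 'a': 1}

{'b': 3, 'c': 2, 'a': 1}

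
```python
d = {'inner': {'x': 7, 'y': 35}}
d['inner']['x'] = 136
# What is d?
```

After line 1: d = {'inner': {'x': 7, 'y': 35}}
After line 2 (inner x overwritten): d = {'inner': {'x': 136, 'y': 35}}

{'inner': {'x': 136, 'y': 35}}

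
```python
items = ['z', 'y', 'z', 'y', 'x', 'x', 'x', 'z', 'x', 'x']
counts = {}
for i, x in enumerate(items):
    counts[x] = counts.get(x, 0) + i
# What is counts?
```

Initial: counts = {}, items = ['z', 'y', 'z', 'y', 'x', 'x', 'x', 'z', 'x', 'x']
i=0, x='z': counts = {'z': 0}
i=1, x='y': counts = {'z': 0, 'y': 1}
i=2, x='z': counts = {'z': 2, 'y': 1}
i=3, x='y': counts = {'z': 2, 'y': 4}
i=4, x='x': counts = {'z': 2, 'y': 4, 'x': 4}
i=5, x='x': counts = {'z': 2, 'y': 4, 'x': 9}
i=6, x='x': counts = {'z': 2, 'y': 4, 'x': 15}
i=7, x='z': counts = {'z': 9, 'y': 4, 'x': 15}
i=8, x='x': counts = {'z': 9, 'y': 4, 'x': 23}
i=9, x='x': counts = {'z': 9, 'y': 4, 'x': 32}

{'z': 9, 'y': 4, 'x': 32}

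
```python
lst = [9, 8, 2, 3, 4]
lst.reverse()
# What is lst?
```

[4, 3, 2, 8, 9]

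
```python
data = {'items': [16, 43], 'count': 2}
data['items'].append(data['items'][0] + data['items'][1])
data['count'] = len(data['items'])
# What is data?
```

After line 1: data = {'items': [16, 43], 'count': 2}
After line 2 (append 16 + 43 = 59): data = {'items': [16, 43, 59], 'count': 2}
After line 3 (count = len(items) = 3): data = {'items': [16, 43, 59], 'count': 3}

{'items': [16, 43, 59], 'count': 3}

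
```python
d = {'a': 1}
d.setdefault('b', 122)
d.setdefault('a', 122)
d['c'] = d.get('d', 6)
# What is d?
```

After line 1: d = {'a': 1}
After line 2 (setdefault adds 'b'=122): d = {'a': 1, 'b': 122}
After line 3 (setdefault 'a' no-op, already exists): d = {'a': 1, 'b': 122}
After line 4 (get('d', 6) returns default since 'd' not in d): d = {'a': 1, 'b': 122, 'c': 6}

{'a': 1, 'b': 122, 'c': 6}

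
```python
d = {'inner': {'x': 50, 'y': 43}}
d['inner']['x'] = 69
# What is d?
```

After line 1: d = {'inner': {'x': 50, 'y': 43}}
After line 2 (inner x overwritten): d = {'inner': {'x': 69, 'y': 43}}

{'inner': {'x': 69, 'y': 43}}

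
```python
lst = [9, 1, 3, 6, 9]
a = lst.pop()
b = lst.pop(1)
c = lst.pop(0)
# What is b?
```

After line 1: lst = [9, 1, 3, 6, 9]
After line 2 (pop() -> a = 9): lst = [9, 1, 3, 6]
After line 3 (pop(1) -> b = 1): lst = [9, 3, 6]
After line 4 (pop(0) -> c = 9): lst = [3, 6]

1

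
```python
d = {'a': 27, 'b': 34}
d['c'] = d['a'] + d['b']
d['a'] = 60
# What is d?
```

After line 1: d = {'a': 27, 'b': 34}
After line 2 (d['c'] = 27 + 34): d = {'a': 27, 'b': 34, 'c': 61}
After line 3: d = {'a': 60, 'b': 34, 'c': 61}

{'a': 60, 'b': 34, 'c': 61}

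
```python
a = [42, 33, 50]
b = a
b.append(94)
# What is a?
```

After line 1: a = [42, 33, 50]
After line 2 (b = a is an alias, same object): a = [42, 33, 50], b = [42, 33, 50]
After line 3 (b.append mutates the shared list): a = [42, 33, 50, 94], b = [42, 33, 50, 94]

[42, 33, 50, 94]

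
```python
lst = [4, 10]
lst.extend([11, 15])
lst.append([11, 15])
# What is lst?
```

After line 1: lst = [4, 10]
After line 2 (extend unpacks [11, 15]): lst = [4, 10, 11, 15]
After line 3 (append adds [11, 15] as single element): lst = [4, 10, 11, 15, [11, 15]]

[4, 10, 11, 15, [11, 15]]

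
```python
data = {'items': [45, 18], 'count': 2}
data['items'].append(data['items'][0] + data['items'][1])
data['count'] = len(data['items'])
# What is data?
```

After line 1: data = {'items': [45, 18], 'count': 2}
After line 2 (append 45 + 18 = 63): data = {'items': [45, 18, 63], 'count': 2}
After line 3 (count = len(items) = 3): data = {'items': [45, 18, 63], 'count': 3}

{'items': [45, 18, 63], 'count': 3}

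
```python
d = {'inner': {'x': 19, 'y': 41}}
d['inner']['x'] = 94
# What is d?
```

After line 1: d = {'inner': {'x': 19, 'y': 41}}
After line 2 (inner x overwritten): d = {'inner': {'x': 94, 'y': 41}}

{'inner': {'x': 94, 'y': 41}}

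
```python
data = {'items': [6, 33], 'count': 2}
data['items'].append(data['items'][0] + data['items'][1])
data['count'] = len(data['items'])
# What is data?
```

After line 1: data = {'items': [6, 33], 'count': 2}
After line 2 (append 6 + 33 = 39): data = {'items': [6, 33, 39], 'count': 2}
After line 3 (count = len(items) = 3): data = {'items': [6, 33, 39], 'count': 3}

{'items': [6, 33, 39], 'count': 3}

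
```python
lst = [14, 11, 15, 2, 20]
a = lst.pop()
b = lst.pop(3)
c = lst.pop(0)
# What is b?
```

After line 1: lst = [14, 11, 15, 2, 20]
After line 2 (pop() -> a = 20): lst = [14, 11, 15, 2]
After line 3 (pop(3) -> b = 2): lst = [14, 11, 15]
After line 4 (pop(0) -> c = 14): lst = [11, 15]

2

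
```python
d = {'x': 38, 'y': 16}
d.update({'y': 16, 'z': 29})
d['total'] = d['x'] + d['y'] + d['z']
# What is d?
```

After line 1: d = {'x': 38, 'y': 16}
After line 2 (y overwritten, z added): d = {'x': 38, 'y': 16, 'z': 29}
After line 3 (total = 38 + 16 + 29 = 83): d = {'x': 38, 'y': 16, 'z': 29, 'total': 83}

{'x': 38, 'y': 16, 'z': 29, 'total': 83}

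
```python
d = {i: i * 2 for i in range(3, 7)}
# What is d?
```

{3: 6, 4: 8, 5: 10, 6: 12}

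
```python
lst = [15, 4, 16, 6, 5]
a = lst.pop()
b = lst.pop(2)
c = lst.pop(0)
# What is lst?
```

After line 1: lst = [15, 4, 16, 6, 5]
After line 2 (pop() -> a = 5): lst = [15, 4, 16, 6]
After line 3 (pop(2) -> b = 16): lst = [15, 4, 6]
After line 4 (pop(0) -> c = 15): lst = [4, 6]

[4, 6]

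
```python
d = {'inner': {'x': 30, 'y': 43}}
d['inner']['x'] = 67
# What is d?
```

After line 1: d = {'inner': {'x': 30, 'y': 43}}
After line 2 (inner x overwritten): d = {'inner': {'x': 67, 'y': 43}}

{'inner': {'x': 67, 'y': 43}}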